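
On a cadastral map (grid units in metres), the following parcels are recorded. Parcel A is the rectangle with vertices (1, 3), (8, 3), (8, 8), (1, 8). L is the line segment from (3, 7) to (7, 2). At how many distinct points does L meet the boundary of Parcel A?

1

The segment meets the boundary at (6.2,3).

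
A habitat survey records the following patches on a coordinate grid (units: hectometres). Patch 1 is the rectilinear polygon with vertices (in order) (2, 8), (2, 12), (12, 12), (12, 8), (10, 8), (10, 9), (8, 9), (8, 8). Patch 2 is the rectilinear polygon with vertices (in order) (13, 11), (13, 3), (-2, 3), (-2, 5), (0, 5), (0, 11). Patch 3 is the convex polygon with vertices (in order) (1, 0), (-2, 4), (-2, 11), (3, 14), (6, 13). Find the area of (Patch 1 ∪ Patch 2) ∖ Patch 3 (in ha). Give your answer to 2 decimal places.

|Patch 1 ∪ Patch 2| = 118.
|(Patch 1 ∪ Patch 2) ∩ Patch 3| = 36.5865.
|(Patch 1 ∪ Patch 2) ∖ Patch 3| = 118 − 36.5865 = 81.41.

81.41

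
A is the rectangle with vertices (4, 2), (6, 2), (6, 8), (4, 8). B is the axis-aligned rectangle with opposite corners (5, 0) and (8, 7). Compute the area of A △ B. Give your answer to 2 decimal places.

23.00

|A∩B|: x∈[5,6], y∈[2,7] → 1·5 = 5.
|A △ B| = |A| + |B| − 2·|A∩B| = 12 + 21 − 10 = 23.00.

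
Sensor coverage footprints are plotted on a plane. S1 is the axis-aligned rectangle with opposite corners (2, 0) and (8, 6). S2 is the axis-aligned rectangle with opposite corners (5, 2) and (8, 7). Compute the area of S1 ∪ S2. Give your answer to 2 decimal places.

By inclusion–exclusion:
Individual areas: |S1| = 36, |S2| = 15.
|S1∩S2|: x∈[5,8], y∈[2,6] → 3·4 = 12.
|S1 ∪ S2| = 51 − 12 = 39.00.

39.00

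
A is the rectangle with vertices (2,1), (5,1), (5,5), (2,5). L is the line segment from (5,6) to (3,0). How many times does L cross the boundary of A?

The segment meets the boundary at (4.667,5), (3.333,1).

2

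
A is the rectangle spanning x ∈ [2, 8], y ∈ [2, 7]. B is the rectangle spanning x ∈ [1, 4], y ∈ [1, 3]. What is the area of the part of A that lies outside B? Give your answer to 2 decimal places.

28.00

|A∩B|: x∈[2,4], y∈[2,3] → 2·1 = 2.
|A| = 30.
|A ∖ B| = |A| − |A∩B| = 30 − 2 = 28.00.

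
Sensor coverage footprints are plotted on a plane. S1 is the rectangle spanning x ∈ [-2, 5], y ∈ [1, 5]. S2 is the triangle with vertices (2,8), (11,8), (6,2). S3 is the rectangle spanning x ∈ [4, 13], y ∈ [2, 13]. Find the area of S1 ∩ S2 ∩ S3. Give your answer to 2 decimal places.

The intersection is the polygon with vertices (5,3.5), (4,5), (5,5).
By the shoelace formula its area is 0.75.

0.75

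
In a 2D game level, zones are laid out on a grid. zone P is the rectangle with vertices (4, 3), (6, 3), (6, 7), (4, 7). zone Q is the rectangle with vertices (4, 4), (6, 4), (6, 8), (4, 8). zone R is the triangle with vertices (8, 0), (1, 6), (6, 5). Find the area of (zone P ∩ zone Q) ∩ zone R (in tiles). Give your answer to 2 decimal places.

The region (zone P ∩ zone Q) ∩ zone R is the polygon with vertices (4,4), (4,5.4), (6,5), (6,4).
By the shoelace formula its area is 2.40.

2.40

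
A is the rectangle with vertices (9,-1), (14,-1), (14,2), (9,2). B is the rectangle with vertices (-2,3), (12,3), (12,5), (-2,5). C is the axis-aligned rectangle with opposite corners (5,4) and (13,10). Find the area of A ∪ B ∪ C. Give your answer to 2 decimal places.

By inclusion–exclusion:
Individual areas: |A| = 15, |B| = 28, |C| = 48.
|A∩B| = 0 (no overlap).
|A∩C| = 0 (no overlap).
|B∩C|: x∈[5,12], y∈[4,5] → 7·1 = 7.
|A∩B∩C| = 0.
|A ∪ B ∪ C| = 91 − 7 + 0 = 84.00.

84.00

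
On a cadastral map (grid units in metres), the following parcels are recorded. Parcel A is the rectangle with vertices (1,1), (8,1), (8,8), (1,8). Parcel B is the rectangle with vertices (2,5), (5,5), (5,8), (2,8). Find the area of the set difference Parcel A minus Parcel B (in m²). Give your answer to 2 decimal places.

|Parcel A∩Parcel B|: x∈[2,5], y∈[5,8] → 3·3 = 9.
|Parcel A| = 49.
|Parcel A ∖ Parcel B| = |Parcel A| − |Parcel A∩Parcel B| = 49 − 9 = 40.00.

40.00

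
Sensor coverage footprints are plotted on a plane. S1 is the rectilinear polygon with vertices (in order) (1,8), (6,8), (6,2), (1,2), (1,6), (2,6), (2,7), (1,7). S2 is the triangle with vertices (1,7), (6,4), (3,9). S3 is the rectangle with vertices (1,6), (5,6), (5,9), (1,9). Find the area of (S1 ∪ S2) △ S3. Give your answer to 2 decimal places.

25.90

|S1 ∪ S2| = 30.1.
|(S1 ∪ S2) ∩ S3| = 8.1.
|(S1 ∪ S2) △ S3| = 30.1 + 12 − 16.2 = 25.90.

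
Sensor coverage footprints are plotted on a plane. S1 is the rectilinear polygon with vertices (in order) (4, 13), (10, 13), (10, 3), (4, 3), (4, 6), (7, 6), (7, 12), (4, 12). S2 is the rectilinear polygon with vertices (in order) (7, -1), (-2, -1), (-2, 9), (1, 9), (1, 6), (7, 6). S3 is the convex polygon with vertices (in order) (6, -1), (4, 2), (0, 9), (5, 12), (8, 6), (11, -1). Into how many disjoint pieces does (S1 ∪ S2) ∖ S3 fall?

(S1 ∪ S2) ∖ S3 splits into 2 disjoint pieces (area 27.0714, area 48.5536).

2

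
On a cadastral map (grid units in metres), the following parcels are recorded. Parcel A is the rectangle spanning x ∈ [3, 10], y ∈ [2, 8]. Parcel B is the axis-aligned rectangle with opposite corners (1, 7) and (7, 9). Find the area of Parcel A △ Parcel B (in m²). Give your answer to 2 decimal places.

46.00

|Parcel A∩Parcel B|: x∈[3,7], y∈[7,8] → 4·1 = 4.
|Parcel A △ Parcel B| = |Parcel A| + |Parcel B| − 2·|Parcel A∩Parcel B| = 42 + 12 − 8 = 46.00.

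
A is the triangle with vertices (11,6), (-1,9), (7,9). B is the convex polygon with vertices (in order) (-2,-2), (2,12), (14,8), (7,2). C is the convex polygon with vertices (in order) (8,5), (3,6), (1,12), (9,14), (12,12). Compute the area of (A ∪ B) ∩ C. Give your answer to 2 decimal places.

37.69

The region (A ∪ B) ∩ C is the polygon with vertices (2,12), (10.4,9.2), (8,5), (3,6), (1.538,10.385).
By the shoelace formula its area is 37.69.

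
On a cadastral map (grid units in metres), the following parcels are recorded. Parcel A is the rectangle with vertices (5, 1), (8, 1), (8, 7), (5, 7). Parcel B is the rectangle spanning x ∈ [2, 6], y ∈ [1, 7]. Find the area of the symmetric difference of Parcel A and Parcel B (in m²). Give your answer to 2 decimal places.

30.00

|Parcel A∩Parcel B|: x∈[5,6], y∈[1,7] → 1·6 = 6.
|Parcel A △ Parcel B| = |Parcel A| + |Parcel B| − 2·|Parcel A∩Parcel B| = 18 + 24 − 12 = 30.00.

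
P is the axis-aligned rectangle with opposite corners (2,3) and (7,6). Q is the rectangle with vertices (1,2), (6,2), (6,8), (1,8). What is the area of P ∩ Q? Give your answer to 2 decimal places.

|P∩Q|: x∈[2,6], y∈[3,6] → 4·3 = 12.

12.00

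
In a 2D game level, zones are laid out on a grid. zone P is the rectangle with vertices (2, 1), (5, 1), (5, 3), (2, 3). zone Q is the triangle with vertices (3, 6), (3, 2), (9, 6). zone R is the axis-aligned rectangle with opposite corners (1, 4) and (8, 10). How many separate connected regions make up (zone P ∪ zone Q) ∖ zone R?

2

(zone P ∪ zone Q) ∖ zone R splits into 2 disjoint pieces (area 8.25, area 0.3333).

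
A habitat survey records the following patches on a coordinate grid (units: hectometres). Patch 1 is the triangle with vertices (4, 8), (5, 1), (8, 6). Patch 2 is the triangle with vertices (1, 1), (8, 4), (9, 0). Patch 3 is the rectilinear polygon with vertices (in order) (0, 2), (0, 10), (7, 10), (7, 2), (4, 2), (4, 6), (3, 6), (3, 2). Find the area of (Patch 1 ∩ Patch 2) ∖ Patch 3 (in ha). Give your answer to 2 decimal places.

|Patch 1 ∩ Patch 2| = 1.3846.
|(Patch 1 ∩ Patch 2) ∩ Patch 3| = 1.0132.
|(Patch 1 ∩ Patch 2) ∖ Patch 3| = 1.3846 − 1.0132 = 0.37.

0.37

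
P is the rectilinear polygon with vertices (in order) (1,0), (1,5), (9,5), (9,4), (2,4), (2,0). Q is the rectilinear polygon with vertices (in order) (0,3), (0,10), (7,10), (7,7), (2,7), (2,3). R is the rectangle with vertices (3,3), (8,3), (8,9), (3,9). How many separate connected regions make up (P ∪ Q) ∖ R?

2

(P ∪ Q) ∖ R splits into 2 disjoint pieces (area 25, area 1).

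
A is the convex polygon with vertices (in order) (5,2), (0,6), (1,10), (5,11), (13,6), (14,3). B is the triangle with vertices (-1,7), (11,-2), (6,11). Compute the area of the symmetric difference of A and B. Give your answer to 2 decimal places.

|A| = 80, |B| = 55.5, |A∩B| = 45.5948.
|A △ B| = |A| + |B| − 2·|A∩B| = 80 + 55.5 − 91.1897 = 44.31.

44.31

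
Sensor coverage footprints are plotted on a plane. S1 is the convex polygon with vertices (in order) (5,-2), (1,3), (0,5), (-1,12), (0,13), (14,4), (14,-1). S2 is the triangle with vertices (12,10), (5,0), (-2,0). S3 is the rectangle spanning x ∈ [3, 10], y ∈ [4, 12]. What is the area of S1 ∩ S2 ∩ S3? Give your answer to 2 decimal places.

9.78

The intersection is the polygon with vertices (8.526,7.519), (9.724,6.749), (7.8,4), (3.6,4).
By the shoelace formula its area is 9.78.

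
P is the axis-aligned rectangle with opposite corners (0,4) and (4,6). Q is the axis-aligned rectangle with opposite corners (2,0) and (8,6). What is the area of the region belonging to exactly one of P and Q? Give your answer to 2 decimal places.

36.00

|P∩Q|: x∈[2,4], y∈[4,6] → 2·2 = 4.
|P △ Q| = |P| + |Q| − 2·|P∩Q| = 8 + 36 − 8 = 36.00.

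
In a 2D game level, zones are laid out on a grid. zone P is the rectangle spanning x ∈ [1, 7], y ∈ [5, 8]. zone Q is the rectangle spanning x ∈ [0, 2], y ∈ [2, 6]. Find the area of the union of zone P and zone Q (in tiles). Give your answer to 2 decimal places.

25.00

By inclusion–exclusion:
Individual areas: |zone P| = 18, |zone Q| = 8.
|zone P∩zone Q|: x∈[1,2], y∈[5,6] → 1·1 = 1.
|zone P ∪ zone Q| = 26 − 1 = 25.00.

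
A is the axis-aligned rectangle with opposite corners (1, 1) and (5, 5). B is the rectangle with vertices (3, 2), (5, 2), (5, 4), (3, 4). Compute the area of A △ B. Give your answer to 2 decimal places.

12.00

|A∩B|: x∈[3,5], y∈[2,4] → 2·2 = 4.
|A △ B| = |A| + |B| − 2·|A∩B| = 16 + 4 − 8 = 12.00.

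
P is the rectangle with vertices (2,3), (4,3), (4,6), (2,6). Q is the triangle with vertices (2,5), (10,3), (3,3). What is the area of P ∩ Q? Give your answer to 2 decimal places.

2.50

The intersection is the polygon with vertices (4,3), (3,3), (2,5), (4,4.5).
By the shoelace formula its area is 2.50.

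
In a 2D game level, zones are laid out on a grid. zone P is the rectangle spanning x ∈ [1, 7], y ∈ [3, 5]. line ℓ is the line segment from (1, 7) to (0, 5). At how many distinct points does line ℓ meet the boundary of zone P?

The segment lies entirely outside zone P and never meets its boundary.

0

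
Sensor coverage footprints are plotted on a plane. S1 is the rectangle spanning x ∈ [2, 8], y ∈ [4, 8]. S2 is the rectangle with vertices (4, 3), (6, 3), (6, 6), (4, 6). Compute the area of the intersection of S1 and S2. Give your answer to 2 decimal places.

4.00

|S1∩S2|: x∈[4,6], y∈[4,6] → 2·2 = 4.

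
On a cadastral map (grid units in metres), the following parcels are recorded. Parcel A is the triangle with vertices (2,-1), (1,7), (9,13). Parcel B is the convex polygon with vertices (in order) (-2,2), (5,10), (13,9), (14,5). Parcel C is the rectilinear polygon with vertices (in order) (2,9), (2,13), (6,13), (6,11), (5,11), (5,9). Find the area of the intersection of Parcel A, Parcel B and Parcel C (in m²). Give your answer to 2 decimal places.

0.44

The intersection is the polygon with vertices (5,10), (5,9), (4.125,9).
By the shoelace formula its area is 0.44.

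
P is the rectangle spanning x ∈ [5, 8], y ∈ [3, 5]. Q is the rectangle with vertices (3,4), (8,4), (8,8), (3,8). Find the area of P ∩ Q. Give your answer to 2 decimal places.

|P∩Q|: x∈[5,8], y∈[4,5] → 3·1 = 3.

3.00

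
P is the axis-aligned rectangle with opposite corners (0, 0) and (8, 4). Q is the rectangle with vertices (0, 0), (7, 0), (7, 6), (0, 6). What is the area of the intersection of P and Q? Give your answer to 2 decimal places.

|P∩Q|: x∈[0,7], y∈[0,4] → 7·4 = 28.

28.00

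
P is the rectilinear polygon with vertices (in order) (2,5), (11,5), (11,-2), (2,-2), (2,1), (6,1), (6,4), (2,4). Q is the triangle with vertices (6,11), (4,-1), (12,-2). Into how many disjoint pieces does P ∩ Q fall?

1

P ∩ Q is a single connected region.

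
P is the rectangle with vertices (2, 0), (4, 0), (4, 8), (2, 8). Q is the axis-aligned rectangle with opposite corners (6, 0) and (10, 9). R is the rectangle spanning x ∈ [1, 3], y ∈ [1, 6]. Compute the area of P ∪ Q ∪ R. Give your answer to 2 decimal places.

By inclusion–exclusion:
Individual areas: |P| = 16, |Q| = 36, |R| = 10.
|P∩Q| = 0 (no overlap).
|P∩R|: x∈[2,3], y∈[1,6] → 1·5 = 5.
|Q∩R| = 0 (no overlap).
|P∩Q∩R| = 0.
|P ∪ Q ∪ R| = 62 − 5 + 0 = 57.00.

57.00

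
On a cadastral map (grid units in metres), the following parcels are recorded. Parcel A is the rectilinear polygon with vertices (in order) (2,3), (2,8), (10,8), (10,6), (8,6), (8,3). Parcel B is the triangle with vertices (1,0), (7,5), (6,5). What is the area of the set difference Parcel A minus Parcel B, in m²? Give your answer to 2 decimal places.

32.40

|Parcel A| = 34, |Parcel A∩Parcel B| = 1.6.
|Parcel A ∖ Parcel B| = |Parcel A| − |Parcel A∩Parcel B| = 34 − 1.6 = 32.40.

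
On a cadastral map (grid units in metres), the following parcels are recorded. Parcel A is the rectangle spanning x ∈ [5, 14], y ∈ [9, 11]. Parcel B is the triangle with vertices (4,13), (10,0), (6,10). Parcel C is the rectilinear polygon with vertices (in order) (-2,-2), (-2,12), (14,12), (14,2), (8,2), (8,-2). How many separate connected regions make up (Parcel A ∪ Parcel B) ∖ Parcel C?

2

(Parcel A ∪ Parcel B) ∖ Parcel C splits into 2 disjoint pieces (area 0.1231, area 0.1026).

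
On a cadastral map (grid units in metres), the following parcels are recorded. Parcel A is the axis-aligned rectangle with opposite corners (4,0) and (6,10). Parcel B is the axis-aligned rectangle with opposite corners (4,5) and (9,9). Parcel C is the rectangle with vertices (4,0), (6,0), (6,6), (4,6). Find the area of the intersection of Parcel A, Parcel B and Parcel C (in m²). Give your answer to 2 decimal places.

2.00

The intersection is the polygon with vertices (4,5), (4,6), (6,6), (6,5).
By the shoelace formula its area is 2.00.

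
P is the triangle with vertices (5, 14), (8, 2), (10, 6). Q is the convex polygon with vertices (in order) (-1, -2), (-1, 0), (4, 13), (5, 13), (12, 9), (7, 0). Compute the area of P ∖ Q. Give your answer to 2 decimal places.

0.34

|P| = 18, |P∩Q| = 17.6597.
|P ∖ Q| = |P| − |P∩Q| = 18 − 17.6597 = 0.34.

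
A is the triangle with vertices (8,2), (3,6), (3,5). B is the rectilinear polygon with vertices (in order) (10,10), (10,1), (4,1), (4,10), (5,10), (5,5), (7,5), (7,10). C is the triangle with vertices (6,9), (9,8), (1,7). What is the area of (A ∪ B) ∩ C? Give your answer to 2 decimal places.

1.88

|A ∪ B| = 44.9.
|(A ∪ B) ∩ C| = 1.88.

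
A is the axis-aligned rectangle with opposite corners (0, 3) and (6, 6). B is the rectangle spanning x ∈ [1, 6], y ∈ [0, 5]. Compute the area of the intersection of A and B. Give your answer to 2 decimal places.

10.00

|A∩B|: x∈[1,6], y∈[3,5] → 5·2 = 10.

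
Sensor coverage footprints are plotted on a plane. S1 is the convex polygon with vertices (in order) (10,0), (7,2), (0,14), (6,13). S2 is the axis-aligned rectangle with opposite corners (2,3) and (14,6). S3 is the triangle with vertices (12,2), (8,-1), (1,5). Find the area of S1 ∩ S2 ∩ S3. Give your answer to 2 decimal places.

The intersection is the polygon with vertices (6.417,3), (6.054,3.622), (8.333,3).
By the shoelace formula its area is 0.60.

0.60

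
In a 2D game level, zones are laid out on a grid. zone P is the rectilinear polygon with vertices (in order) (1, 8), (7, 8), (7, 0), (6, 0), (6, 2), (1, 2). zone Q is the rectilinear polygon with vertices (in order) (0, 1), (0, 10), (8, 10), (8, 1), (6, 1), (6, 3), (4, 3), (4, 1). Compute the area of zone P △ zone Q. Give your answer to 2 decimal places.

|zone P| = 38, |zone Q| = 68, |zone P∩zone Q| = 35.
|zone P △ zone Q| = |zone P| + |zone Q| − 2·|zone P∩zone Q| = 38 + 68 − 70 = 36.00.

36.00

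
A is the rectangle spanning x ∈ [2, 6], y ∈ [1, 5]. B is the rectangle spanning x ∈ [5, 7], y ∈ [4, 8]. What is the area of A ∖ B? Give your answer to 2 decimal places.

15.00

|A∩B|: x∈[5,6], y∈[4,5] → 1·1 = 1.
|A| = 16.
|A ∖ B| = |A| − |A∩B| = 16 − 1 = 15.00.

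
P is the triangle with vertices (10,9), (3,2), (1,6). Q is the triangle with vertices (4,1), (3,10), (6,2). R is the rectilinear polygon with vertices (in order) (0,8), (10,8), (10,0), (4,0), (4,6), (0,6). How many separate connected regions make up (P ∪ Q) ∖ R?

3

(P ∪ Q) ∖ R splits into 3 disjoint pieces (area 7.7, area 0.5278, area 1).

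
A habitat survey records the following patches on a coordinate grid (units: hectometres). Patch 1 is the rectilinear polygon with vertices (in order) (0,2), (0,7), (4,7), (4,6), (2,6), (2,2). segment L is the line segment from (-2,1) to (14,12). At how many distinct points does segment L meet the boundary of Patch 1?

The segment meets the boundary at (2,3.75), (0,2.375).

2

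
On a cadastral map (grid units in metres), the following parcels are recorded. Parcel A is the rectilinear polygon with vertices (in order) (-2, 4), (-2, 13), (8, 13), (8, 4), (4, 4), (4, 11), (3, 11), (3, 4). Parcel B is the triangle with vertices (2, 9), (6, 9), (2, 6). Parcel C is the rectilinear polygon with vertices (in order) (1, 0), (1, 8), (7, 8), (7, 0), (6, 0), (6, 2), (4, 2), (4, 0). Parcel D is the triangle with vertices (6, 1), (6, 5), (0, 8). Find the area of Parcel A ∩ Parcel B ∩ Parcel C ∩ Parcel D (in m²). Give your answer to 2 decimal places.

The intersection is the polygon with vertices (2,7), (2.8,6.6), (2,6).
By the shoelace formula its area is 0.40.

0.40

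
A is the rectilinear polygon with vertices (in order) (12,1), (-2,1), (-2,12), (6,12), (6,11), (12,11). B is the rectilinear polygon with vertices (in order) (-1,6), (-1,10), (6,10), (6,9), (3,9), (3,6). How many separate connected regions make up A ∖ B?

A ∖ B is a single connected region.

1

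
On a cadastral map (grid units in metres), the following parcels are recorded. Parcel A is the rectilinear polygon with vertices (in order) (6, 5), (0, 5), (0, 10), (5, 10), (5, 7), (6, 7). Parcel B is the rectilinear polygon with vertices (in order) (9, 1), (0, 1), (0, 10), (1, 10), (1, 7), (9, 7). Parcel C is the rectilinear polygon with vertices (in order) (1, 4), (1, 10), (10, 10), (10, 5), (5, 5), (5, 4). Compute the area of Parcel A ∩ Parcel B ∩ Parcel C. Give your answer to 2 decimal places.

10.00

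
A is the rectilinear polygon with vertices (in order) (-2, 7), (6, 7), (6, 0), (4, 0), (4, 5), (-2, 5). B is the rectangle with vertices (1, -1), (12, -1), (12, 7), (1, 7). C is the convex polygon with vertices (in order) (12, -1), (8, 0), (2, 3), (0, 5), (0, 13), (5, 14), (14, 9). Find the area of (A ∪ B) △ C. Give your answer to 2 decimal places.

105.00

|A ∪ B| = 94.
|(A ∪ B) ∩ C| = 68.5.
|(A ∪ B) △ C| = 94 + 148 − 137 = 105.00.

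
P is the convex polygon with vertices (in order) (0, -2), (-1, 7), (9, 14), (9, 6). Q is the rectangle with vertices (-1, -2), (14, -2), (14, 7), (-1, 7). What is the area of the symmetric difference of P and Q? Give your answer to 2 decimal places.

|P| = 84.5, |Q| = 135, |P∩Q| = 49.5.
|P △ Q| = |P| + |Q| − 2·|P∩Q| = 84.5 + 135 − 99 = 120.50.

120.50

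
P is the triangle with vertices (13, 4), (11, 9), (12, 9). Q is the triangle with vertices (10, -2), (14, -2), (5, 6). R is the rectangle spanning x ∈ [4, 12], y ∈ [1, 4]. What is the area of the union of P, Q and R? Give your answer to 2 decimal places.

By inclusion–exclusion:
Individual areas: |P| = 2.5, |Q| = 16, |R| = 24.
|P∩Q| = 0.
|P∩R| = 0.
|Q∩R| = 5.25.
|P∩Q∩R| = 0.
|P ∪ Q ∪ R| = 42.5 − 5.25 + 0 = 37.25.

37.25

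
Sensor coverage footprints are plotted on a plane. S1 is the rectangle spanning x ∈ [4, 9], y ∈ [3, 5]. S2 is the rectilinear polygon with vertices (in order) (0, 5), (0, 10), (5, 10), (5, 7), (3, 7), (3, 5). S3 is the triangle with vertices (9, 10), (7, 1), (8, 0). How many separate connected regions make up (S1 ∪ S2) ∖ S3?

(S1 ∪ S2) ∖ S3 splits into 3 disjoint pieces (area 7.3333, area 1.2, area 21).

3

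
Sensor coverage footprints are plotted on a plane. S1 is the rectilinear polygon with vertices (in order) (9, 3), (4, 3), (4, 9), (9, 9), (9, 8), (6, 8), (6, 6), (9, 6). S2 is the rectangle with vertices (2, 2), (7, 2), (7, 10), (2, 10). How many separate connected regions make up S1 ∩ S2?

1

S1 ∩ S2 is a single connected region.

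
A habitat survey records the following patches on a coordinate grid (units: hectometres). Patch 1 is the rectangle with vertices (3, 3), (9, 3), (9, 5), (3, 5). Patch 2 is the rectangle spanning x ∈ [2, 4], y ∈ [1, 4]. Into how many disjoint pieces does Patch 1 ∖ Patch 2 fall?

Patch 1 ∖ Patch 2 is a single connected region.

1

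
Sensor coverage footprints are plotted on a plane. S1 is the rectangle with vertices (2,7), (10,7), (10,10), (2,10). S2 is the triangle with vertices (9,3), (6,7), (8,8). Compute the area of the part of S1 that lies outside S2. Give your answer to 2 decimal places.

22.90

|S1| = 24, |S1∩S2| = 1.1.
|S1 ∖ S2| = |S1| − |S1∩S2| = 24 − 1.1 = 22.90.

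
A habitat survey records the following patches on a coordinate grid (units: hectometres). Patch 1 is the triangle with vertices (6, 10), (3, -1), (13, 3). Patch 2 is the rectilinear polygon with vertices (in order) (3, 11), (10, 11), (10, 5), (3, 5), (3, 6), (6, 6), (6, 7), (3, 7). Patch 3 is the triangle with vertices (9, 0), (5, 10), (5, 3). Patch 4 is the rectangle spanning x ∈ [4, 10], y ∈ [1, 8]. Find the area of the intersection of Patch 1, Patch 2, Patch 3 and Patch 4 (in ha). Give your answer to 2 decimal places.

2.88

The intersection is the polygon with vertices (5,6), (6,6), (6,7), (5.182,7), (5.455,8), (5.8,8), (7,5), (5,5).
By the shoelace formula its area is 2.88.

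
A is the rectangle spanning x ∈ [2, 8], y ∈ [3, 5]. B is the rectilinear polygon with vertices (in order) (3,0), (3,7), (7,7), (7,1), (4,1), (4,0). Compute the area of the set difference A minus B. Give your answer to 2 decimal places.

|A| = 12, |A∩B| = 8.
|A ∖ B| = |A| − |A∩B| = 12 − 8 = 4.00.

4.00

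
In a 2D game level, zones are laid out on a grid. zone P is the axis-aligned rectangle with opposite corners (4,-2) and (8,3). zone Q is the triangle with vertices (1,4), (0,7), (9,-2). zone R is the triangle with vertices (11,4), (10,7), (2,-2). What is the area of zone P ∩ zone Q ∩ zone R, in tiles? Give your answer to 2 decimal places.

0.79

The intersection is the polygon with vertices (4.8,1.15), (5.294,1.706), (6.2,0.8), (5.706,0.471).
By the shoelace formula its area is 0.79.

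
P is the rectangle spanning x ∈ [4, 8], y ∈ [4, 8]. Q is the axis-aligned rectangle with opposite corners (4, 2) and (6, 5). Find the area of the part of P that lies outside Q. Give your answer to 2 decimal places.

14.00

|P∩Q|: x∈[4,6], y∈[4,5] → 2·1 = 2.
|P| = 16.
|P ∖ Q| = |P| − |P∩Q| = 16 − 2 = 14.00.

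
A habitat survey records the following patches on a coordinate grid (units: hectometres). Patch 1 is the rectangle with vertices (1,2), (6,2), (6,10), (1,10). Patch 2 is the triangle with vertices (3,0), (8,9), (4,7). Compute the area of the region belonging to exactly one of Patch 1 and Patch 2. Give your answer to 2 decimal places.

33.85

|Patch 1| = 40, |Patch 2| = 13, |Patch 1∩Patch 2| = 9.5746.
|Patch 1 △ Patch 2| = |Patch 1| + |Patch 2| − 2·|Patch 1∩Patch 2| = 40 + 13 − 19.1492 = 33.85.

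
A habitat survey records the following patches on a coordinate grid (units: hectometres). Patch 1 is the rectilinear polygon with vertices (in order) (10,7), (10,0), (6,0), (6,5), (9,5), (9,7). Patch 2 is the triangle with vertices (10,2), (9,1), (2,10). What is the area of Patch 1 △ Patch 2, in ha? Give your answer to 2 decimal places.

19.57

|Patch 1| = 22, |Patch 2| = 8, |Patch 1∩Patch 2| = 5.2143.
|Patch 1 △ Patch 2| = |Patch 1| + |Patch 2| − 2·|Patch 1∩Patch 2| = 22 + 8 − 10.4286 = 19.57.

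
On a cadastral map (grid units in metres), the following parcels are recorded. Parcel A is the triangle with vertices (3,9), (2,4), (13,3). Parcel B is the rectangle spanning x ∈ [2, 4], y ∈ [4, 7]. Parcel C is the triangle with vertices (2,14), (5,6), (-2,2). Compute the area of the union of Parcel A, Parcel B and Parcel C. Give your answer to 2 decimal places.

By inclusion–exclusion:
Individual areas: |Parcel A| = 28, |Parcel B| = 6, |Parcel C| = 34.
|Parcel A∩Parcel B| = 5.1.
|Parcel A∩Parcel C| = 7.0968.
|Parcel B∩Parcel C| = 4.2857.
|Parcel A∩Parcel B∩Parcel C| = 3.3949.
|Parcel A ∪ Parcel B ∪ Parcel C| = 68 − 16.4825 + 3.3949 = 54.91.

54.91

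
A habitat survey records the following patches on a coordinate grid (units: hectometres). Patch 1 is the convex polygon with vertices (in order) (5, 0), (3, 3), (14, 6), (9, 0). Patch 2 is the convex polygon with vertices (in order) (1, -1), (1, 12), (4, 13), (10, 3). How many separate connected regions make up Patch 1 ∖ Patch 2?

1

Patch 1 ∖ Patch 2 is a single connected region.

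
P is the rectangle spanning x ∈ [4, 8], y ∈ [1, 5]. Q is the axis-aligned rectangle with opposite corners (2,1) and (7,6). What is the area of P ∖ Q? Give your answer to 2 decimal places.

|P∩Q|: x∈[4,7], y∈[1,5] → 3·4 = 12.
|P| = 16.
|P ∖ Q| = |P| − |P∩Q| = 16 − 12 = 4.00.

4.00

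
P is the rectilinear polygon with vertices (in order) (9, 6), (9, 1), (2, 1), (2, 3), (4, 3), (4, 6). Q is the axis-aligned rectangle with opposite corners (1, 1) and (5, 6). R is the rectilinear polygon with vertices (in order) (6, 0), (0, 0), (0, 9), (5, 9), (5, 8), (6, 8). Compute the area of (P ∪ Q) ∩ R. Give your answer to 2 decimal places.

The region (P ∪ Q) ∩ R is the polygon with vertices (5,1), (2,1), (1,1), (1,6), (4,6), (5,6), (6,6), (6,1).
By the shoelace formula its area is 25.00.

25.00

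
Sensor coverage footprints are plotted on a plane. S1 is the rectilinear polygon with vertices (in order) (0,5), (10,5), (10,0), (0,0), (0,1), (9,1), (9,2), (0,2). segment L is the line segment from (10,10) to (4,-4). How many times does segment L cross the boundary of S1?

4

The segment meets the boundary at (5.714,0), (6.143,1), (7.857,5), (6.571,2).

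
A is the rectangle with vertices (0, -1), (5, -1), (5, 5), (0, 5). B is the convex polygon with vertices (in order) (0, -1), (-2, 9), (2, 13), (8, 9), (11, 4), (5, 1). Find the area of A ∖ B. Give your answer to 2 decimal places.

|A| = 30, |A∩B| = 25.
|A ∖ B| = |A| − |A∩B| = 30 − 25 = 5.00.

5.00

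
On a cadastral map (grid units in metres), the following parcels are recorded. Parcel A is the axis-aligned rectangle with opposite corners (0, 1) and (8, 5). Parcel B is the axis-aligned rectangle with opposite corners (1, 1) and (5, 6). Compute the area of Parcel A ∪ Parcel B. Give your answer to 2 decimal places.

36.00

By inclusion–exclusion:
Individual areas: |Parcel A| = 32, |Parcel B| = 20.
|Parcel A∩Parcel B|: x∈[1,5], y∈[1,5] → 4·4 = 16.
|Parcel A ∪ Parcel B| = 52 − 16 = 36.00.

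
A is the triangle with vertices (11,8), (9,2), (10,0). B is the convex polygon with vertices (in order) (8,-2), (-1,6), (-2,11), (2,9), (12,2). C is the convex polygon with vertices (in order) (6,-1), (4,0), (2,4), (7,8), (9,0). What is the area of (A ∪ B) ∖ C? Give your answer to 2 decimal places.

40.88

|A ∪ B| = 70.6816.
|(A ∪ B) ∩ C| = 29.8.
|(A ∪ B) ∖ C| = 70.6816 − 29.8 = 40.88.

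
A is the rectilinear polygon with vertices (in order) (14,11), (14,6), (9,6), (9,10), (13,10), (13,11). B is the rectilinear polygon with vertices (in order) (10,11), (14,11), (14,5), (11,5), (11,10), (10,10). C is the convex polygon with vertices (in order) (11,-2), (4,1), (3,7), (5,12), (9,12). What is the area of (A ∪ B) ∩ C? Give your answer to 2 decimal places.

The region (A ∪ B) ∩ C is the polygon with vertices (9,6), (9,10), (9.286,10), (9.857,6).
By the shoelace formula its area is 2.29.

2.29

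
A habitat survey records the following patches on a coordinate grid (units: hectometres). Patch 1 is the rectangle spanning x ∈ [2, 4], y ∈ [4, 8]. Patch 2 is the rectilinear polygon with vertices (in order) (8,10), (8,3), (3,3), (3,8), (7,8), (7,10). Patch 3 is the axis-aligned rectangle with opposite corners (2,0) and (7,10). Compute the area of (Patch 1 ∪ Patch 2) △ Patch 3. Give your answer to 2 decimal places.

33.00

|Patch 1 ∪ Patch 2| = 31.
|(Patch 1 ∪ Patch 2) ∩ Patch 3| = 24.
|(Patch 1 ∪ Patch 2) △ Patch 3| = 31 + 50 − 48 = 33.00.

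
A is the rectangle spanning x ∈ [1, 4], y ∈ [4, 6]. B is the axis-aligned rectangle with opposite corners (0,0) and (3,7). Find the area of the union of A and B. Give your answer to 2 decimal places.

23.00

By inclusion–exclusion:
Individual areas: |A| = 6, |B| = 21.
|A∩B|: x∈[1,3], y∈[4,6] → 2·2 = 4.
|A ∪ B| = 27 − 4 = 23.00.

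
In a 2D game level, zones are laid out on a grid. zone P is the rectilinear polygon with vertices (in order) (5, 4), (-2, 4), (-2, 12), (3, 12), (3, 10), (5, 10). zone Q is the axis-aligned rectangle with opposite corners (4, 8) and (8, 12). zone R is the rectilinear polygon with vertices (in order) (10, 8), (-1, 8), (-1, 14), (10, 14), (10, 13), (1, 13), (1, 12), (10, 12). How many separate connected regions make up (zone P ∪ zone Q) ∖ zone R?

(zone P ∪ zone Q) ∖ zone R is a single connected region.

1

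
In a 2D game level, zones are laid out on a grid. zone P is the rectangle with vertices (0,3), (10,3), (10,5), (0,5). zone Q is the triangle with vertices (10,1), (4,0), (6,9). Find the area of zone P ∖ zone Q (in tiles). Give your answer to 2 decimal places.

|zone P| = 20, |zone P∩zone Q| = 7.2222.
|zone P ∖ zone Q| = |zone P| − |zone P∩zone Q| = 20 − 7.2222 = 12.78.

12.78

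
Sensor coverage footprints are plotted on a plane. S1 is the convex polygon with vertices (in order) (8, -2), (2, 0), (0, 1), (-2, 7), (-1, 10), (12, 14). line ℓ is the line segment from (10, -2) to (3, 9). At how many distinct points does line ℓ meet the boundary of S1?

1

The segment meets the boundary at (8.564,0.256).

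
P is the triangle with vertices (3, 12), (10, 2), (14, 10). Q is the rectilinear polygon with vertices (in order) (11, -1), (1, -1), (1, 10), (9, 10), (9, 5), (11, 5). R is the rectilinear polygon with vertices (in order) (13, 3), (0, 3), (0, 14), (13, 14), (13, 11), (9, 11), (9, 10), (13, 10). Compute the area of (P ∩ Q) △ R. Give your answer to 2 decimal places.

120.80

|P ∩ Q| = 19.4.
|(P ∩ Q) ∩ R| = 18.8.
|(P ∩ Q) △ R| = 19.4 + 139 − 37.6 = 120.80.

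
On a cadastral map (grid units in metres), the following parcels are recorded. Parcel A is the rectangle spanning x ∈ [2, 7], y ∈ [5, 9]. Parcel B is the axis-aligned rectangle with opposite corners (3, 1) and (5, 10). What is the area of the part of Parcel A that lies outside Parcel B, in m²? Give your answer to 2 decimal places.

|Parcel A∩Parcel B|: x∈[3,5], y∈[5,9] → 2·4 = 8.
|Parcel A| = 20.
|Parcel A ∖ Parcel B| = |Parcel A| − |Parcel A∩Parcel B| = 20 − 8 = 12.00.

12.00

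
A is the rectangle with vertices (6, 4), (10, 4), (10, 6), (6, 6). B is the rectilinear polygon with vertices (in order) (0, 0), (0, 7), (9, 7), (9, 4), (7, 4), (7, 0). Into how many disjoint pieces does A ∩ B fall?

1

A ∩ B is a single connected region.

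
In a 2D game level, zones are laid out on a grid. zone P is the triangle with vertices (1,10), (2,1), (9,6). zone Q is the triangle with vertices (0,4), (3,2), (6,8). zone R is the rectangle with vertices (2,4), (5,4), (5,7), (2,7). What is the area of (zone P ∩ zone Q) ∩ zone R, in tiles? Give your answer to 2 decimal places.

The region (zone P ∩ zone Q) ∩ zone R is the polygon with vertices (4.5,7), (5,7), (5,6), (4,4), (2,4), (2,5.333).
By the shoelace formula its area is 5.92.

5.92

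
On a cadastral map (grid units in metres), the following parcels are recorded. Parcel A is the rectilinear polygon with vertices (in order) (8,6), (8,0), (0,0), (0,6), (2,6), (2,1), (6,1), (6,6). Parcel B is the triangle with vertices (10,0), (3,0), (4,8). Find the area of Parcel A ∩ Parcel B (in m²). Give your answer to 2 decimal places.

The intersection is the polygon with vertices (8,0), (3,0), (3.125,1), (6,1), (6,5.333), (8,2.667).
By the shoelace formula its area is 10.94.

10.94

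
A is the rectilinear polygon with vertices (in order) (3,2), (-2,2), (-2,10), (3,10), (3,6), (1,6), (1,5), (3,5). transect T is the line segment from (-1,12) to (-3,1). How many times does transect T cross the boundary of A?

2

The segment meets the boundary at (-2,6.5), (-1.364,10).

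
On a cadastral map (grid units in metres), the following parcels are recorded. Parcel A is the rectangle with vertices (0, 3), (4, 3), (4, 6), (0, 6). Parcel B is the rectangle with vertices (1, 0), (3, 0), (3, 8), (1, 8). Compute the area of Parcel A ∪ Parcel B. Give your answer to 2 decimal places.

By inclusion–exclusion:
Individual areas: |Parcel A| = 12, |Parcel B| = 16.
|Parcel A∩Parcel B|: x∈[1,3], y∈[3,6] → 2·3 = 6.
|Parcel A ∪ Parcel B| = 28 − 6 = 22.00.

22.00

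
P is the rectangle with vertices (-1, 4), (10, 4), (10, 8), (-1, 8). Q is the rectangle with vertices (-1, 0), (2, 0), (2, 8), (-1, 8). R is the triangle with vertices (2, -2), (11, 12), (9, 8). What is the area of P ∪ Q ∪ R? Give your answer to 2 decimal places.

By inclusion–exclusion:
Individual areas: |P| = 44, |Q| = 24, |R| = 4.
|P∩Q|: x∈[-1,2], y∈[4,8] → 3·4 = 12.
|P∩R| = 1.8286.
|Q∩R| = 0.
|P∩Q∩R| = 0.
|P ∪ Q ∪ R| = 72 − 13.8286 + 0 = 58.17.

58.17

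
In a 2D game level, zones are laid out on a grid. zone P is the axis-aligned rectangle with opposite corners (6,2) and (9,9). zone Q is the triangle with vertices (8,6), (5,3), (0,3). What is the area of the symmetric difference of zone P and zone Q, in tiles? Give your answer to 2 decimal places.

|zone P| = 21, |zone Q| = 7.5, |zone P∩zone Q| = 1.25.
|zone P △ zone Q| = |zone P| + |zone Q| − 2·|zone P∩zone Q| = 21 + 7.5 − 2.5 = 26.00.

26.00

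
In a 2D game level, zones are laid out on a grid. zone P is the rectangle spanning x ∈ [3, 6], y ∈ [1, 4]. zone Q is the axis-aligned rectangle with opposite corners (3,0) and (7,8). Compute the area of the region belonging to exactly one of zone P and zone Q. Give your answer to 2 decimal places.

23.00

|zone P∩zone Q|: x∈[3,6], y∈[1,4] → 3·3 = 9.
|zone P △ zone Q| = |zone P| + |zone Q| − 2·|zone P∩zone Q| = 9 + 32 − 18 = 23.00.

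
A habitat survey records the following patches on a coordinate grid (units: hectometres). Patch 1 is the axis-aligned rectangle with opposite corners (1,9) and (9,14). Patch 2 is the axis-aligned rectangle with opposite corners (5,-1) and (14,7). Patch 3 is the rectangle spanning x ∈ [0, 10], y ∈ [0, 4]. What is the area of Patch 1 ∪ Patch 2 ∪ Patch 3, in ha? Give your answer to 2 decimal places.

By inclusion–exclusion:
Individual areas: |Patch 1| = 40, |Patch 2| = 72, |Patch 3| = 40.
|Patch 1∩Patch 2| = 0 (no overlap).
|Patch 1∩Patch 3| = 0 (no overlap).
|Patch 2∩Patch 3|: x∈[5,10], y∈[0,4] → 5·4 = 20.
|Patch 1∩Patch 2∩Patch 3| = 0.
|Patch 1 ∪ Patch 2 ∪ Patch 3| = 152 − 20 + 0 = 132.00.

132.00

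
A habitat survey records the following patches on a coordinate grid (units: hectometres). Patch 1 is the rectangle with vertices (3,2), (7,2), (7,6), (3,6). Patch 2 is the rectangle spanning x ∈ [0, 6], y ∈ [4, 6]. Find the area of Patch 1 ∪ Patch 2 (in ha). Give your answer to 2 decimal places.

22.00

By inclusion–exclusion:
Individual areas: |Patch 1| = 16, |Patch 2| = 12.
|Patch 1∩Patch 2|: x∈[3,6], y∈[4,6] → 3·2 = 6.
|Patch 1 ∪ Patch 2| = 28 − 6 = 22.00.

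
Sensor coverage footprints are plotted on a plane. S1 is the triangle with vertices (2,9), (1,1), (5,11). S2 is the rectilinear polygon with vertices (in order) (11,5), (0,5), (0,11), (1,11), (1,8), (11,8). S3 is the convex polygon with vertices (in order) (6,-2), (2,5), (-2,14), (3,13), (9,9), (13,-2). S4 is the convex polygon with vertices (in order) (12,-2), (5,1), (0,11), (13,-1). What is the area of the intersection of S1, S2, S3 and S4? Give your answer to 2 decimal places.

2.72

The intersection is the polygon with vertices (2.778,5.444), (1.8,7.4), (1.875,8), (3.25,8), (3.652,7.629).
By the shoelace formula its area is 2.72.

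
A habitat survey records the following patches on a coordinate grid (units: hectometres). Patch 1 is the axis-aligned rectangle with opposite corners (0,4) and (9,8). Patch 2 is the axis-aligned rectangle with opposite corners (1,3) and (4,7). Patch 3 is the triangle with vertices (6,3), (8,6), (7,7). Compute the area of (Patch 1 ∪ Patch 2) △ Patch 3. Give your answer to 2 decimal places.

36.92

|Patch 1 ∪ Patch 2| = 39.
|(Patch 1 ∪ Patch 2) ∩ Patch 3| = 2.2917.
|(Patch 1 ∪ Patch 2) △ Patch 3| = 39 + 2.5 − 4.5833 = 36.92.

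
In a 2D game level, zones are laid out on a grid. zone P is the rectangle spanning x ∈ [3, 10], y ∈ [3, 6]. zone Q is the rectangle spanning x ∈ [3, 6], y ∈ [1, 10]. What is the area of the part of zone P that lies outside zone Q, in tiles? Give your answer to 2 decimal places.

12.00

|zone P∩zone Q|: x∈[3,6], y∈[3,6] → 3·3 = 9.
|zone P| = 21.
|zone P ∖ zone Q| = |zone P| − |zone P∩zone Q| = 21 − 9 = 12.00.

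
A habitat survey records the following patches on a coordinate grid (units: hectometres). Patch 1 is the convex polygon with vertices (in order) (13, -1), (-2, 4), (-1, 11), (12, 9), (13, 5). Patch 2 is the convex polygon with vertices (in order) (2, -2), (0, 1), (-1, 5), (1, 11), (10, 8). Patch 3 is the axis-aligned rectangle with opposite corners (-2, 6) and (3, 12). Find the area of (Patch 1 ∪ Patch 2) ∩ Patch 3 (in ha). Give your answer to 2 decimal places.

The region (Patch 1 ∪ Patch 2) ∩ Patch 3 is the polygon with vertices (-1,11), (0.902,10.707), (1,11), (2.714,10.429), (3,10.385), (3,6), (-1.714,6).
By the shoelace formula its area is 20.83.

20.83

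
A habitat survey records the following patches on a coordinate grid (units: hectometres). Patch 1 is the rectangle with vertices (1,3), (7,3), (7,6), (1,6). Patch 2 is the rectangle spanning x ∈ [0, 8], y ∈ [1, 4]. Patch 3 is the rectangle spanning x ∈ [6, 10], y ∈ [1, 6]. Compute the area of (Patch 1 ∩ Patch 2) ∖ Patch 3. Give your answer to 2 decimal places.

5.00

|Patch 1 ∩ Patch 2| = 6.
|(Patch 1 ∩ Patch 2) ∩ Patch 3| = 1.
|(Patch 1 ∩ Patch 2) ∖ Patch 3| = 6 − 1 = 5.00.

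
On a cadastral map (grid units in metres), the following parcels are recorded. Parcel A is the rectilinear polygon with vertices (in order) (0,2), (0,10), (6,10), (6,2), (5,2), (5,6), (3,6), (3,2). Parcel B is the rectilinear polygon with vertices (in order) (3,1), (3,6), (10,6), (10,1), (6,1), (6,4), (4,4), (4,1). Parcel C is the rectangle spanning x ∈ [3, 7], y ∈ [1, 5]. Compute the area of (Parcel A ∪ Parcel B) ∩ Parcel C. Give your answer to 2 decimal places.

|Parcel A ∪ Parcel B| = 67.
|(Parcel A ∪ Parcel B) ∩ Parcel C| = 12.00.

12.00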